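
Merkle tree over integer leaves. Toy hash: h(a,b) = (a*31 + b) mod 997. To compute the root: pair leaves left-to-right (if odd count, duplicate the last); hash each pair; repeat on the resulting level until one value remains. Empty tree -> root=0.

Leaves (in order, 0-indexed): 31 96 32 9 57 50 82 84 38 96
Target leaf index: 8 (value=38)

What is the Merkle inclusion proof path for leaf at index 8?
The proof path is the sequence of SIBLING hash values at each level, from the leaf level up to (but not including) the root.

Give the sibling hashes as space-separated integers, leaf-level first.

L0 (leaves): [31, 96, 32, 9, 57, 50, 82, 84, 38, 96], target index=8
L1: h(31,96)=(31*31+96)%997=60 [pair 0] h(32,9)=(32*31+9)%997=4 [pair 1] h(57,50)=(57*31+50)%997=820 [pair 2] h(82,84)=(82*31+84)%997=632 [pair 3] h(38,96)=(38*31+96)%997=277 [pair 4] -> [60, 4, 820, 632, 277]
  Sibling for proof at L0: 96
L2: h(60,4)=(60*31+4)%997=867 [pair 0] h(820,632)=(820*31+632)%997=130 [pair 1] h(277,277)=(277*31+277)%997=888 [pair 2] -> [867, 130, 888]
  Sibling for proof at L1: 277
L3: h(867,130)=(867*31+130)%997=88 [pair 0] h(888,888)=(888*31+888)%997=500 [pair 1] -> [88, 500]
  Sibling for proof at L2: 888
L4: h(88,500)=(88*31+500)%997=237 [pair 0] -> [237]
  Sibling for proof at L3: 88
Root: 237
Proof path (sibling hashes from leaf to root): [96, 277, 888, 88]

Answer: 96 277 888 88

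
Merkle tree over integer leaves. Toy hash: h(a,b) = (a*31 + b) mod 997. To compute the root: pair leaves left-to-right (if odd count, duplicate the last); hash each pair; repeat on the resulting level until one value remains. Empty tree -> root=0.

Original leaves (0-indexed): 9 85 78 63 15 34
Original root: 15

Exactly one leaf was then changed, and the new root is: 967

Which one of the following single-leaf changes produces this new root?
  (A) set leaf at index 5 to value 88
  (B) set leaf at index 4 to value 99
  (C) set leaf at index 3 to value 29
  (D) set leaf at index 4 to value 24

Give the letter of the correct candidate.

Original leaves: [9, 85, 78, 63, 15, 34]
Target new root: 967
Try each candidate change and compute the resulting root:
Candidate A: set leaf[5] = 88 -> leaves = [9, 85, 78, 63, 15, 88]
  L0: [9, 85, 78, 63, 15, 88]
  L1: h(9,85)=(9*31+85)%997=364 h(78,63)=(78*31+63)%997=487 h(15,88)=(15*31+88)%997=553 -> [364, 487, 553]
  L2: h(364,487)=(364*31+487)%997=804 h(553,553)=(553*31+553)%997=747 -> [804, 747]
  L3: h(804,747)=(804*31+747)%997=746 -> [746]
  root = 746 != target 967
Candidate B: set leaf[4] = 99 -> leaves = [9, 85, 78, 63, 99, 34]
  L0: [9, 85, 78, 63, 99, 34]
  L1: h(9,85)=(9*31+85)%997=364 h(78,63)=(78*31+63)%997=487 h(99,34)=(99*31+34)%997=112 -> [364, 487, 112]
  L2: h(364,487)=(364*31+487)%997=804 h(112,112)=(112*31+112)%997=593 -> [804, 593]
  L3: h(804,593)=(804*31+593)%997=592 -> [592]
  root = 592 != target 967
Candidate C: set leaf[3] = 29 -> leaves = [9, 85, 78, 29, 15, 34]
  L0: [9, 85, 78, 29, 15, 34]
  L1: h(9,85)=(9*31+85)%997=364 h(78,29)=(78*31+29)%997=453 h(15,34)=(15*31+34)%997=499 -> [364, 453, 499]
  L2: h(364,453)=(364*31+453)%997=770 h(499,499)=(499*31+499)%997=16 -> [770, 16]
  L3: h(770,16)=(770*31+16)%997=955 -> [955]
  root = 955 != target 967
Candidate D: set leaf[4] = 24 -> leaves = [9, 85, 78, 63, 24, 34]
  L0: [9, 85, 78, 63, 24, 34]
  L1: h(9,85)=(9*31+85)%997=364 h(78,63)=(78*31+63)%997=487 h(24,34)=(24*31+34)%997=778 -> [364, 487, 778]
  L2: h(364,487)=(364*31+487)%997=804 h(778,778)=(778*31+778)%997=968 -> [804, 968]
  L3: h(804,968)=(804*31+968)%997=967 -> [967]
  root = 967 == target 967  ** MATCH **
Candidate D produces the target root.

Answer: D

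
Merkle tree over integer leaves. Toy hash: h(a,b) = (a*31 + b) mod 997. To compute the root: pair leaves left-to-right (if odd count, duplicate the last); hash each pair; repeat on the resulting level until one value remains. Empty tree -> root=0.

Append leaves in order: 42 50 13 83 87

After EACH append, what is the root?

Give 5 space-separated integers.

Answer: 42 355 454 524 647

Derivation:
After append 42 (leaves=[42]):
  L0: [42]
  root=42
After append 50 (leaves=[42, 50]):
  L0: [42, 50]
  L1: h(42,50)=(42*31+50)%997=355 -> [355]
  root=355
After append 13 (leaves=[42, 50, 13]):
  L0: [42, 50, 13]
  L1: h(42,50)=(42*31+50)%997=355 h(13,13)=(13*31+13)%997=416 -> [355, 416]
  L2: h(355,416)=(355*31+416)%997=454 -> [454]
  root=454
After append 83 (leaves=[42, 50, 13, 83]):
  L0: [42, 50, 13, 83]
  L1: h(42,50)=(42*31+50)%997=355 h(13,83)=(13*31+83)%997=486 -> [355, 486]
  L2: h(355,486)=(355*31+486)%997=524 -> [524]
  root=524
After append 87 (leaves=[42, 50, 13, 83, 87]):
  L0: [42, 50, 13, 83, 87]
  L1: h(42,50)=(42*31+50)%997=355 h(13,83)=(13*31+83)%997=486 h(87,87)=(87*31+87)%997=790 -> [355, 486, 790]
  L2: h(355,486)=(355*31+486)%997=524 h(790,790)=(790*31+790)%997=355 -> [524, 355]
  L3: h(524,355)=(524*31+355)%997=647 -> [647]
  root=647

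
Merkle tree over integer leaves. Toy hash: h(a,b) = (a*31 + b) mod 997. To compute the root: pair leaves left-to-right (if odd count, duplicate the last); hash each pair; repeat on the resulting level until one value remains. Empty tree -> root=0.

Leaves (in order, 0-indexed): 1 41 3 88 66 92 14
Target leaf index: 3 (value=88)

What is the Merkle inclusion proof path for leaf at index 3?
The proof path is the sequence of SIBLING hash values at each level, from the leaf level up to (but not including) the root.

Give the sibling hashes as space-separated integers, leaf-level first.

L0 (leaves): [1, 41, 3, 88, 66, 92, 14], target index=3
L1: h(1,41)=(1*31+41)%997=72 [pair 0] h(3,88)=(3*31+88)%997=181 [pair 1] h(66,92)=(66*31+92)%997=144 [pair 2] h(14,14)=(14*31+14)%997=448 [pair 3] -> [72, 181, 144, 448]
  Sibling for proof at L0: 3
L2: h(72,181)=(72*31+181)%997=419 [pair 0] h(144,448)=(144*31+448)%997=924 [pair 1] -> [419, 924]
  Sibling for proof at L1: 72
L3: h(419,924)=(419*31+924)%997=952 [pair 0] -> [952]
  Sibling for proof at L2: 924
Root: 952
Proof path (sibling hashes from leaf to root): [3, 72, 924]

Answer: 3 72 924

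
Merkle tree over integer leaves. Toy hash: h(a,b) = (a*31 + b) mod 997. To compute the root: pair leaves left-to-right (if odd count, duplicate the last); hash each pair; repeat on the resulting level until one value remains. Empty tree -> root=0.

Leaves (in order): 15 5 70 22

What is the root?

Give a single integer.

Answer: 810

Derivation:
L0: [15, 5, 70, 22]
L1: h(15,5)=(15*31+5)%997=470 h(70,22)=(70*31+22)%997=198 -> [470, 198]
L2: h(470,198)=(470*31+198)%997=810 -> [810]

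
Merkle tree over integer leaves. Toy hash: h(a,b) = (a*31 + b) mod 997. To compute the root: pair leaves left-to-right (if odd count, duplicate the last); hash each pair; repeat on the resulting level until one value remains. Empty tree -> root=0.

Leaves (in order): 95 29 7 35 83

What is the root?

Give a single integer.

L0: [95, 29, 7, 35, 83]
L1: h(95,29)=(95*31+29)%997=980 h(7,35)=(7*31+35)%997=252 h(83,83)=(83*31+83)%997=662 -> [980, 252, 662]
L2: h(980,252)=(980*31+252)%997=722 h(662,662)=(662*31+662)%997=247 -> [722, 247]
L3: h(722,247)=(722*31+247)%997=695 -> [695]

Answer: 695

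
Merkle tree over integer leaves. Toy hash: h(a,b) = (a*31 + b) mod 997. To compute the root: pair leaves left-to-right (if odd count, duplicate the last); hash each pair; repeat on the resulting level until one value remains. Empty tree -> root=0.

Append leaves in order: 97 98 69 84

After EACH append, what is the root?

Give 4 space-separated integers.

Answer: 97 114 757 772

Derivation:
After append 97 (leaves=[97]):
  L0: [97]
  root=97
After append 98 (leaves=[97, 98]):
  L0: [97, 98]
  L1: h(97,98)=(97*31+98)%997=114 -> [114]
  root=114
After append 69 (leaves=[97, 98, 69]):
  L0: [97, 98, 69]
  L1: h(97,98)=(97*31+98)%997=114 h(69,69)=(69*31+69)%997=214 -> [114, 214]
  L2: h(114,214)=(114*31+214)%997=757 -> [757]
  root=757
After append 84 (leaves=[97, 98, 69, 84]):
  L0: [97, 98, 69, 84]
  L1: h(97,98)=(97*31+98)%997=114 h(69,84)=(69*31+84)%997=229 -> [114, 229]
  L2: h(114,229)=(114*31+229)%997=772 -> [772]
  root=772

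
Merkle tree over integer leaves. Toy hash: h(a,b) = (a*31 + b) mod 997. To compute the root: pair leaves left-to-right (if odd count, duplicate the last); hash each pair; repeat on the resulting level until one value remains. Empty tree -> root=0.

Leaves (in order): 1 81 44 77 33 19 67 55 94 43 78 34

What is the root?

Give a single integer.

L0: [1, 81, 44, 77, 33, 19, 67, 55, 94, 43, 78, 34]
L1: h(1,81)=(1*31+81)%997=112 h(44,77)=(44*31+77)%997=444 h(33,19)=(33*31+19)%997=45 h(67,55)=(67*31+55)%997=138 h(94,43)=(94*31+43)%997=963 h(78,34)=(78*31+34)%997=458 -> [112, 444, 45, 138, 963, 458]
L2: h(112,444)=(112*31+444)%997=925 h(45,138)=(45*31+138)%997=536 h(963,458)=(963*31+458)%997=401 -> [925, 536, 401]
L3: h(925,536)=(925*31+536)%997=298 h(401,401)=(401*31+401)%997=868 -> [298, 868]
L4: h(298,868)=(298*31+868)%997=136 -> [136]

Answer: 136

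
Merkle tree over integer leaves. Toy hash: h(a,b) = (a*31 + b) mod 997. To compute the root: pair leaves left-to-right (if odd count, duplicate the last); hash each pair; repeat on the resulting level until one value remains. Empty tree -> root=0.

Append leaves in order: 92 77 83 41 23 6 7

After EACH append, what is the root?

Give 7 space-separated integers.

Answer: 92 935 734 692 139 592 97

Derivation:
After append 92 (leaves=[92]):
  L0: [92]
  root=92
After append 77 (leaves=[92, 77]):
  L0: [92, 77]
  L1: h(92,77)=(92*31+77)%997=935 -> [935]
  root=935
After append 83 (leaves=[92, 77, 83]):
  L0: [92, 77, 83]
  L1: h(92,77)=(92*31+77)%997=935 h(83,83)=(83*31+83)%997=662 -> [935, 662]
  L2: h(935,662)=(935*31+662)%997=734 -> [734]
  root=734
After append 41 (leaves=[92, 77, 83, 41]):
  L0: [92, 77, 83, 41]
  L1: h(92,77)=(92*31+77)%997=935 h(83,41)=(83*31+41)%997=620 -> [935, 620]
  L2: h(935,620)=(935*31+620)%997=692 -> [692]
  root=692
After append 23 (leaves=[92, 77, 83, 41, 23]):
  L0: [92, 77, 83, 41, 23]
  L1: h(92,77)=(92*31+77)%997=935 h(83,41)=(83*31+41)%997=620 h(23,23)=(23*31+23)%997=736 -> [935, 620, 736]
  L2: h(935,620)=(935*31+620)%997=692 h(736,736)=(736*31+736)%997=621 -> [692, 621]
  L3: h(692,621)=(692*31+621)%997=139 -> [139]
  root=139
After append 6 (leaves=[92, 77, 83, 41, 23, 6]):
  L0: [92, 77, 83, 41, 23, 6]
  L1: h(92,77)=(92*31+77)%997=935 h(83,41)=(83*31+41)%997=620 h(23,6)=(23*31+6)%997=719 -> [935, 620, 719]
  L2: h(935,620)=(935*31+620)%997=692 h(719,719)=(719*31+719)%997=77 -> [692, 77]
  L3: h(692,77)=(692*31+77)%997=592 -> [592]
  root=592
After append 7 (leaves=[92, 77, 83, 41, 23, 6, 7]):
  L0: [92, 77, 83, 41, 23, 6, 7]
  L1: h(92,77)=(92*31+77)%997=935 h(83,41)=(83*31+41)%997=620 h(23,6)=(23*31+6)%997=719 h(7,7)=(7*31+7)%997=224 -> [935, 620, 719, 224]
  L2: h(935,620)=(935*31+620)%997=692 h(719,224)=(719*31+224)%997=579 -> [692, 579]
  L3: h(692,579)=(692*31+579)%997=97 -> [97]
  root=97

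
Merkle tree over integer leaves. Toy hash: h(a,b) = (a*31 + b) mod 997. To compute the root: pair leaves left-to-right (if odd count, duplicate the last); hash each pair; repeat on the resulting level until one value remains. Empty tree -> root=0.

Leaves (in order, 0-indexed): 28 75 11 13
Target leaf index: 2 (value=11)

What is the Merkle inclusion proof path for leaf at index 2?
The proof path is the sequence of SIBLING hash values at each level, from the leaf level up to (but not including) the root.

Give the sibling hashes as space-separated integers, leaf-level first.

L0 (leaves): [28, 75, 11, 13], target index=2
L1: h(28,75)=(28*31+75)%997=943 [pair 0] h(11,13)=(11*31+13)%997=354 [pair 1] -> [943, 354]
  Sibling for proof at L0: 13
L2: h(943,354)=(943*31+354)%997=674 [pair 0] -> [674]
  Sibling for proof at L1: 943
Root: 674
Proof path (sibling hashes from leaf to root): [13, 943]

Answer: 13 943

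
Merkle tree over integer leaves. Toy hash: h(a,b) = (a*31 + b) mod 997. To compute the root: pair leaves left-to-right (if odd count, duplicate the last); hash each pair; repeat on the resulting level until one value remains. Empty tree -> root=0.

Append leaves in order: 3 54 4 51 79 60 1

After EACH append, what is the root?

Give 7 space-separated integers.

After append 3 (leaves=[3]):
  L0: [3]
  root=3
After append 54 (leaves=[3, 54]):
  L0: [3, 54]
  L1: h(3,54)=(3*31+54)%997=147 -> [147]
  root=147
After append 4 (leaves=[3, 54, 4]):
  L0: [3, 54, 4]
  L1: h(3,54)=(3*31+54)%997=147 h(4,4)=(4*31+4)%997=128 -> [147, 128]
  L2: h(147,128)=(147*31+128)%997=697 -> [697]
  root=697
After append 51 (leaves=[3, 54, 4, 51]):
  L0: [3, 54, 4, 51]
  L1: h(3,54)=(3*31+54)%997=147 h(4,51)=(4*31+51)%997=175 -> [147, 175]
  L2: h(147,175)=(147*31+175)%997=744 -> [744]
  root=744
After append 79 (leaves=[3, 54, 4, 51, 79]):
  L0: [3, 54, 4, 51, 79]
  L1: h(3,54)=(3*31+54)%997=147 h(4,51)=(4*31+51)%997=175 h(79,79)=(79*31+79)%997=534 -> [147, 175, 534]
  L2: h(147,175)=(147*31+175)%997=744 h(534,534)=(534*31+534)%997=139 -> [744, 139]
  L3: h(744,139)=(744*31+139)%997=272 -> [272]
  root=272
After append 60 (leaves=[3, 54, 4, 51, 79, 60]):
  L0: [3, 54, 4, 51, 79, 60]
  L1: h(3,54)=(3*31+54)%997=147 h(4,51)=(4*31+51)%997=175 h(79,60)=(79*31+60)%997=515 -> [147, 175, 515]
  L2: h(147,175)=(147*31+175)%997=744 h(515,515)=(515*31+515)%997=528 -> [744, 528]
  L3: h(744,528)=(744*31+528)%997=661 -> [661]
  root=661
After append 1 (leaves=[3, 54, 4, 51, 79, 60, 1]):
  L0: [3, 54, 4, 51, 79, 60, 1]
  L1: h(3,54)=(3*31+54)%997=147 h(4,51)=(4*31+51)%997=175 h(79,60)=(79*31+60)%997=515 h(1,1)=(1*31+1)%997=32 -> [147, 175, 515, 32]
  L2: h(147,175)=(147*31+175)%997=744 h(515,32)=(515*31+32)%997=45 -> [744, 45]
  L3: h(744,45)=(744*31+45)%997=178 -> [178]
  root=178

Answer: 3 147 697 744 272 661 178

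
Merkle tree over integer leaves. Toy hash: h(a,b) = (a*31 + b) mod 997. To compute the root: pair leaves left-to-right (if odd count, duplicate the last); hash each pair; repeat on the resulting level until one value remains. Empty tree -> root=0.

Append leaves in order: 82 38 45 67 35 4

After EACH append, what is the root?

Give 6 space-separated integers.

Answer: 82 586 663 685 246 251

Derivation:
After append 82 (leaves=[82]):
  L0: [82]
  root=82
After append 38 (leaves=[82, 38]):
  L0: [82, 38]
  L1: h(82,38)=(82*31+38)%997=586 -> [586]
  root=586
After append 45 (leaves=[82, 38, 45]):
  L0: [82, 38, 45]
  L1: h(82,38)=(82*31+38)%997=586 h(45,45)=(45*31+45)%997=443 -> [586, 443]
  L2: h(586,443)=(586*31+443)%997=663 -> [663]
  root=663
After append 67 (leaves=[82, 38, 45, 67]):
  L0: [82, 38, 45, 67]
  L1: h(82,38)=(82*31+38)%997=586 h(45,67)=(45*31+67)%997=465 -> [586, 465]
  L2: h(586,465)=(586*31+465)%997=685 -> [685]
  root=685
After append 35 (leaves=[82, 38, 45, 67, 35]):
  L0: [82, 38, 45, 67, 35]
  L1: h(82,38)=(82*31+38)%997=586 h(45,67)=(45*31+67)%997=465 h(35,35)=(35*31+35)%997=123 -> [586, 465, 123]
  L2: h(586,465)=(586*31+465)%997=685 h(123,123)=(123*31+123)%997=945 -> [685, 945]
  L3: h(685,945)=(685*31+945)%997=246 -> [246]
  root=246
After append 4 (leaves=[82, 38, 45, 67, 35, 4]):
  L0: [82, 38, 45, 67, 35, 4]
  L1: h(82,38)=(82*31+38)%997=586 h(45,67)=(45*31+67)%997=465 h(35,4)=(35*31+4)%997=92 -> [586, 465, 92]
  L2: h(586,465)=(586*31+465)%997=685 h(92,92)=(92*31+92)%997=950 -> [685, 950]
  L3: h(685,950)=(685*31+950)%997=251 -> [251]
  root=251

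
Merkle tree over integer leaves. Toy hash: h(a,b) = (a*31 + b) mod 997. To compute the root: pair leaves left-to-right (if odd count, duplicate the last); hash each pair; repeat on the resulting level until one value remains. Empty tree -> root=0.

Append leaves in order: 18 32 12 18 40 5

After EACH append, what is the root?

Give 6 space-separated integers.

After append 18 (leaves=[18]):
  L0: [18]
  root=18
After append 32 (leaves=[18, 32]):
  L0: [18, 32]
  L1: h(18,32)=(18*31+32)%997=590 -> [590]
  root=590
After append 12 (leaves=[18, 32, 12]):
  L0: [18, 32, 12]
  L1: h(18,32)=(18*31+32)%997=590 h(12,12)=(12*31+12)%997=384 -> [590, 384]
  L2: h(590,384)=(590*31+384)%997=728 -> [728]
  root=728
After append 18 (leaves=[18, 32, 12, 18]):
  L0: [18, 32, 12, 18]
  L1: h(18,32)=(18*31+32)%997=590 h(12,18)=(12*31+18)%997=390 -> [590, 390]
  L2: h(590,390)=(590*31+390)%997=734 -> [734]
  root=734
After append 40 (leaves=[18, 32, 12, 18, 40]):
  L0: [18, 32, 12, 18, 40]
  L1: h(18,32)=(18*31+32)%997=590 h(12,18)=(12*31+18)%997=390 h(40,40)=(40*31+40)%997=283 -> [590, 390, 283]
  L2: h(590,390)=(590*31+390)%997=734 h(283,283)=(283*31+283)%997=83 -> [734, 83]
  L3: h(734,83)=(734*31+83)%997=903 -> [903]
  root=903
After append 5 (leaves=[18, 32, 12, 18, 40, 5]):
  L0: [18, 32, 12, 18, 40, 5]
  L1: h(18,32)=(18*31+32)%997=590 h(12,18)=(12*31+18)%997=390 h(40,5)=(40*31+5)%997=248 -> [590, 390, 248]
  L2: h(590,390)=(590*31+390)%997=734 h(248,248)=(248*31+248)%997=957 -> [734, 957]
  L3: h(734,957)=(734*31+957)%997=780 -> [780]
  root=780

Answer: 18 590 728 734 903 780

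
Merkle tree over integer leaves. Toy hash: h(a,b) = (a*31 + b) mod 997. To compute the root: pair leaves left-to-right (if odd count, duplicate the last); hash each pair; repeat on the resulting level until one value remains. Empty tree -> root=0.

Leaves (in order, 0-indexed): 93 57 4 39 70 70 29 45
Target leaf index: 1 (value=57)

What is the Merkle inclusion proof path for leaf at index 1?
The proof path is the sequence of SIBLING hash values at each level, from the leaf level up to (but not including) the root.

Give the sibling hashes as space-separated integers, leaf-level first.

L0 (leaves): [93, 57, 4, 39, 70, 70, 29, 45], target index=1
L1: h(93,57)=(93*31+57)%997=946 [pair 0] h(4,39)=(4*31+39)%997=163 [pair 1] h(70,70)=(70*31+70)%997=246 [pair 2] h(29,45)=(29*31+45)%997=944 [pair 3] -> [946, 163, 246, 944]
  Sibling for proof at L0: 93
L2: h(946,163)=(946*31+163)%997=576 [pair 0] h(246,944)=(246*31+944)%997=594 [pair 1] -> [576, 594]
  Sibling for proof at L1: 163
L3: h(576,594)=(576*31+594)%997=504 [pair 0] -> [504]
  Sibling for proof at L2: 594
Root: 504
Proof path (sibling hashes from leaf to root): [93, 163, 594]

Answer: 93 163 594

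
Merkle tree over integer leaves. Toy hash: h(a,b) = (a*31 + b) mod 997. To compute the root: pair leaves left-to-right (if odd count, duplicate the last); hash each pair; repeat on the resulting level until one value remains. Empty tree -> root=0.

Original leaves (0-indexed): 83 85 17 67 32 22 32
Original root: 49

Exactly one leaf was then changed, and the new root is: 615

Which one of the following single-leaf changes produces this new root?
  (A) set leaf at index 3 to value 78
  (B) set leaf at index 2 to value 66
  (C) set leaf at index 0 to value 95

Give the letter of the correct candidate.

Original leaves: [83, 85, 17, 67, 32, 22, 32]
Target new root: 615
Try each candidate change and compute the resulting root:
Candidate A: set leaf[3] = 78 -> leaves = [83, 85, 17, 78, 32, 22, 32]
  L0: [83, 85, 17, 78, 32, 22, 32]
  L1: h(83,85)=(83*31+85)%997=664 h(17,78)=(17*31+78)%997=605 h(32,22)=(32*31+22)%997=17 h(32,32)=(32*31+32)%997=27 -> [664, 605, 17, 27]
  L2: h(664,605)=(664*31+605)%997=252 h(17,27)=(17*31+27)%997=554 -> [252, 554]
  L3: h(252,554)=(252*31+554)%997=390 -> [390]
  root = 390 != target 615
Candidate B: set leaf[2] = 66 -> leaves = [83, 85, 66, 67, 32, 22, 32]
  L0: [83, 85, 66, 67, 32, 22, 32]
  L1: h(83,85)=(83*31+85)%997=664 h(66,67)=(66*31+67)%997=119 h(32,22)=(32*31+22)%997=17 h(32,32)=(32*31+32)%997=27 -> [664, 119, 17, 27]
  L2: h(664,119)=(664*31+119)%997=763 h(17,27)=(17*31+27)%997=554 -> [763, 554]
  L3: h(763,554)=(763*31+554)%997=279 -> [279]
  root = 279 != target 615
Candidate C: set leaf[0] = 95 -> leaves = [95, 85, 17, 67, 32, 22, 32]
  L0: [95, 85, 17, 67, 32, 22, 32]
  L1: h(95,85)=(95*31+85)%997=39 h(17,67)=(17*31+67)%997=594 h(32,22)=(32*31+22)%997=17 h(32,32)=(32*31+32)%997=27 -> [39, 594, 17, 27]
  L2: h(39,594)=(39*31+594)%997=806 h(17,27)=(17*31+27)%997=554 -> [806, 554]
  L3: h(806,554)=(806*31+554)%997=615 -> [615]
  root = 615 == target 615  ** MATCH **
Candidate C produces the target root.

Answer: C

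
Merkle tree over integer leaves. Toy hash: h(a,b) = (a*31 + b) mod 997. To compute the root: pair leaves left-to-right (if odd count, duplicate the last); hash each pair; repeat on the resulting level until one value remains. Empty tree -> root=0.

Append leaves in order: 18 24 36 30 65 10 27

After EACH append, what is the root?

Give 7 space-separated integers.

Answer: 18 582 251 245 377 611 447

Derivation:
After append 18 (leaves=[18]):
  L0: [18]
  root=18
After append 24 (leaves=[18, 24]):
  L0: [18, 24]
  L1: h(18,24)=(18*31+24)%997=582 -> [582]
  root=582
After append 36 (leaves=[18, 24, 36]):
  L0: [18, 24, 36]
  L1: h(18,24)=(18*31+24)%997=582 h(36,36)=(36*31+36)%997=155 -> [582, 155]
  L2: h(582,155)=(582*31+155)%997=251 -> [251]
  root=251
After append 30 (leaves=[18, 24, 36, 30]):
  L0: [18, 24, 36, 30]
  L1: h(18,24)=(18*31+24)%997=582 h(36,30)=(36*31+30)%997=149 -> [582, 149]
  L2: h(582,149)=(582*31+149)%997=245 -> [245]
  root=245
After append 65 (leaves=[18, 24, 36, 30, 65]):
  L0: [18, 24, 36, 30, 65]
  L1: h(18,24)=(18*31+24)%997=582 h(36,30)=(36*31+30)%997=149 h(65,65)=(65*31+65)%997=86 -> [582, 149, 86]
  L2: h(582,149)=(582*31+149)%997=245 h(86,86)=(86*31+86)%997=758 -> [245, 758]
  L3: h(245,758)=(245*31+758)%997=377 -> [377]
  root=377
After append 10 (leaves=[18, 24, 36, 30, 65, 10]):
  L0: [18, 24, 36, 30, 65, 10]
  L1: h(18,24)=(18*31+24)%997=582 h(36,30)=(36*31+30)%997=149 h(65,10)=(65*31+10)%997=31 -> [582, 149, 31]
  L2: h(582,149)=(582*31+149)%997=245 h(31,31)=(31*31+31)%997=992 -> [245, 992]
  L3: h(245,992)=(245*31+992)%997=611 -> [611]
  root=611
After append 27 (leaves=[18, 24, 36, 30, 65, 10, 27]):
  L0: [18, 24, 36, 30, 65, 10, 27]
  L1: h(18,24)=(18*31+24)%997=582 h(36,30)=(36*31+30)%997=149 h(65,10)=(65*31+10)%997=31 h(27,27)=(27*31+27)%997=864 -> [582, 149, 31, 864]
  L2: h(582,149)=(582*31+149)%997=245 h(31,864)=(31*31+864)%997=828 -> [245, 828]
  L3: h(245,828)=(245*31+828)%997=447 -> [447]
  root=447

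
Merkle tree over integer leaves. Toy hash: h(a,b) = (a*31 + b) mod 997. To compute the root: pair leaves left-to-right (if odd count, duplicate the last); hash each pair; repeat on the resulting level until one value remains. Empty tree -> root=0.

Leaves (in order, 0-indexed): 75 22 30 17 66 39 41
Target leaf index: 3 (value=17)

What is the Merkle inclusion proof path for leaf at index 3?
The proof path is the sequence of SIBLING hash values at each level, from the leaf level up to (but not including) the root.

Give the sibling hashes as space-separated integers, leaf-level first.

L0 (leaves): [75, 22, 30, 17, 66, 39, 41], target index=3
L1: h(75,22)=(75*31+22)%997=353 [pair 0] h(30,17)=(30*31+17)%997=947 [pair 1] h(66,39)=(66*31+39)%997=91 [pair 2] h(41,41)=(41*31+41)%997=315 [pair 3] -> [353, 947, 91, 315]
  Sibling for proof at L0: 30
L2: h(353,947)=(353*31+947)%997=923 [pair 0] h(91,315)=(91*31+315)%997=145 [pair 1] -> [923, 145]
  Sibling for proof at L1: 353
L3: h(923,145)=(923*31+145)%997=842 [pair 0] -> [842]
  Sibling for proof at L2: 145
Root: 842
Proof path (sibling hashes from leaf to root): [30, 353, 145]

Answer: 30 353 145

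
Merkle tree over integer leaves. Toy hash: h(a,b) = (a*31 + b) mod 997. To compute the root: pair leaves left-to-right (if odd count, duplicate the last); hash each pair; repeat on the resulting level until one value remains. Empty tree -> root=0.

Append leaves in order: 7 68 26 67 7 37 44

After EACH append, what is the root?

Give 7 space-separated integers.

Answer: 7 285 694 735 43 6 163

Derivation:
After append 7 (leaves=[7]):
  L0: [7]
  root=7
After append 68 (leaves=[7, 68]):
  L0: [7, 68]
  L1: h(7,68)=(7*31+68)%997=285 -> [285]
  root=285
After append 26 (leaves=[7, 68, 26]):
  L0: [7, 68, 26]
  L1: h(7,68)=(7*31+68)%997=285 h(26,26)=(26*31+26)%997=832 -> [285, 832]
  L2: h(285,832)=(285*31+832)%997=694 -> [694]
  root=694
After append 67 (leaves=[7, 68, 26, 67]):
  L0: [7, 68, 26, 67]
  L1: h(7,68)=(7*31+68)%997=285 h(26,67)=(26*31+67)%997=873 -> [285, 873]
  L2: h(285,873)=(285*31+873)%997=735 -> [735]
  root=735
After append 7 (leaves=[7, 68, 26, 67, 7]):
  L0: [7, 68, 26, 67, 7]
  L1: h(7,68)=(7*31+68)%997=285 h(26,67)=(26*31+67)%997=873 h(7,7)=(7*31+7)%997=224 -> [285, 873, 224]
  L2: h(285,873)=(285*31+873)%997=735 h(224,224)=(224*31+224)%997=189 -> [735, 189]
  L3: h(735,189)=(735*31+189)%997=43 -> [43]
  root=43
After append 37 (leaves=[7, 68, 26, 67, 7, 37]):
  L0: [7, 68, 26, 67, 7, 37]
  L1: h(7,68)=(7*31+68)%997=285 h(26,67)=(26*31+67)%997=873 h(7,37)=(7*31+37)%997=254 -> [285, 873, 254]
  L2: h(285,873)=(285*31+873)%997=735 h(254,254)=(254*31+254)%997=152 -> [735, 152]
  L3: h(735,152)=(735*31+152)%997=6 -> [6]
  root=6
After append 44 (leaves=[7, 68, 26, 67, 7, 37, 44]):
  L0: [7, 68, 26, 67, 7, 37, 44]
  L1: h(7,68)=(7*31+68)%997=285 h(26,67)=(26*31+67)%997=873 h(7,37)=(7*31+37)%997=254 h(44,44)=(44*31+44)%997=411 -> [285, 873, 254, 411]
  L2: h(285,873)=(285*31+873)%997=735 h(254,411)=(254*31+411)%997=309 -> [735, 309]
  L3: h(735,309)=(735*31+309)%997=163 -> [163]
  root=163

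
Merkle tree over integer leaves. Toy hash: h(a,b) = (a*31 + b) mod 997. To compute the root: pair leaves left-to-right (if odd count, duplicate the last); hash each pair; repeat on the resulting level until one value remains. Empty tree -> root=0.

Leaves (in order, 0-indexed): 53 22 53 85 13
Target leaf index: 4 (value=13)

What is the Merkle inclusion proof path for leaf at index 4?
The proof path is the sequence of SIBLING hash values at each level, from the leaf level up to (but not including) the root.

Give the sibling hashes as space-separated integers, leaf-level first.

L0 (leaves): [53, 22, 53, 85, 13], target index=4
L1: h(53,22)=(53*31+22)%997=668 [pair 0] h(53,85)=(53*31+85)%997=731 [pair 1] h(13,13)=(13*31+13)%997=416 [pair 2] -> [668, 731, 416]
  Sibling for proof at L0: 13
L2: h(668,731)=(668*31+731)%997=502 [pair 0] h(416,416)=(416*31+416)%997=351 [pair 1] -> [502, 351]
  Sibling for proof at L1: 416
L3: h(502,351)=(502*31+351)%997=958 [pair 0] -> [958]
  Sibling for proof at L2: 502
Root: 958
Proof path (sibling hashes from leaf to root): [13, 416, 502]

Answer: 13 416 502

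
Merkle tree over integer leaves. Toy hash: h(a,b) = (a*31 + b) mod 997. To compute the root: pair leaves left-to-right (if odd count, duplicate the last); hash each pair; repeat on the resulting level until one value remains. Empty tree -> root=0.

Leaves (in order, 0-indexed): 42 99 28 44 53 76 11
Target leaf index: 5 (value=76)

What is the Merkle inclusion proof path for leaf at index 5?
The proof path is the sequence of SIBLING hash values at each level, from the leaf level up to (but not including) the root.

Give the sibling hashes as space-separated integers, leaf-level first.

Answer: 53 352 475

Derivation:
L0 (leaves): [42, 99, 28, 44, 53, 76, 11], target index=5
L1: h(42,99)=(42*31+99)%997=404 [pair 0] h(28,44)=(28*31+44)%997=912 [pair 1] h(53,76)=(53*31+76)%997=722 [pair 2] h(11,11)=(11*31+11)%997=352 [pair 3] -> [404, 912, 722, 352]
  Sibling for proof at L0: 53
L2: h(404,912)=(404*31+912)%997=475 [pair 0] h(722,352)=(722*31+352)%997=800 [pair 1] -> [475, 800]
  Sibling for proof at L1: 352
L3: h(475,800)=(475*31+800)%997=570 [pair 0] -> [570]
  Sibling for proof at L2: 475
Root: 570
Proof path (sibling hashes from leaf to root): [53, 352, 475]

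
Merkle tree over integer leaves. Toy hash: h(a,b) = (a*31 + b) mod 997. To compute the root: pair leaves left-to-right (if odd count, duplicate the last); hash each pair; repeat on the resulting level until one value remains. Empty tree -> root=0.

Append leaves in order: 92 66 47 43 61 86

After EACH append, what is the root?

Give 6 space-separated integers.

After append 92 (leaves=[92]):
  L0: [92]
  root=92
After append 66 (leaves=[92, 66]):
  L0: [92, 66]
  L1: h(92,66)=(92*31+66)%997=924 -> [924]
  root=924
After append 47 (leaves=[92, 66, 47]):
  L0: [92, 66, 47]
  L1: h(92,66)=(92*31+66)%997=924 h(47,47)=(47*31+47)%997=507 -> [924, 507]
  L2: h(924,507)=(924*31+507)%997=238 -> [238]
  root=238
After append 43 (leaves=[92, 66, 47, 43]):
  L0: [92, 66, 47, 43]
  L1: h(92,66)=(92*31+66)%997=924 h(47,43)=(47*31+43)%997=503 -> [924, 503]
  L2: h(924,503)=(924*31+503)%997=234 -> [234]
  root=234
After append 61 (leaves=[92, 66, 47, 43, 61]):
  L0: [92, 66, 47, 43, 61]
  L1: h(92,66)=(92*31+66)%997=924 h(47,43)=(47*31+43)%997=503 h(61,61)=(61*31+61)%997=955 -> [924, 503, 955]
  L2: h(924,503)=(924*31+503)%997=234 h(955,955)=(955*31+955)%997=650 -> [234, 650]
  L3: h(234,650)=(234*31+650)%997=925 -> [925]
  root=925
After append 86 (leaves=[92, 66, 47, 43, 61, 86]):
  L0: [92, 66, 47, 43, 61, 86]
  L1: h(92,66)=(92*31+66)%997=924 h(47,43)=(47*31+43)%997=503 h(61,86)=(61*31+86)%997=980 -> [924, 503, 980]
  L2: h(924,503)=(924*31+503)%997=234 h(980,980)=(980*31+980)%997=453 -> [234, 453]
  L3: h(234,453)=(234*31+453)%997=728 -> [728]
  root=728

Answer: 92 924 238 234 925 728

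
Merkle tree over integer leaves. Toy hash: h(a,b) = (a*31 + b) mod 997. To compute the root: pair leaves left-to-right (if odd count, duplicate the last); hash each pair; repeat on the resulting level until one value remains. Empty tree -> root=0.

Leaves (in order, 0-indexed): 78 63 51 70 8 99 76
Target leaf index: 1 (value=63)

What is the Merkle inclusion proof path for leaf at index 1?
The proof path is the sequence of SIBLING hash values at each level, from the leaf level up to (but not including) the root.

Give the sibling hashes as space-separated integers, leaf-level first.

Answer: 78 654 228

Derivation:
L0 (leaves): [78, 63, 51, 70, 8, 99, 76], target index=1
L1: h(78,63)=(78*31+63)%997=487 [pair 0] h(51,70)=(51*31+70)%997=654 [pair 1] h(8,99)=(8*31+99)%997=347 [pair 2] h(76,76)=(76*31+76)%997=438 [pair 3] -> [487, 654, 347, 438]
  Sibling for proof at L0: 78
L2: h(487,654)=(487*31+654)%997=796 [pair 0] h(347,438)=(347*31+438)%997=228 [pair 1] -> [796, 228]
  Sibling for proof at L1: 654
L3: h(796,228)=(796*31+228)%997=976 [pair 0] -> [976]
  Sibling for proof at L2: 228
Root: 976
Proof path (sibling hashes from leaf to root): [78, 654, 228]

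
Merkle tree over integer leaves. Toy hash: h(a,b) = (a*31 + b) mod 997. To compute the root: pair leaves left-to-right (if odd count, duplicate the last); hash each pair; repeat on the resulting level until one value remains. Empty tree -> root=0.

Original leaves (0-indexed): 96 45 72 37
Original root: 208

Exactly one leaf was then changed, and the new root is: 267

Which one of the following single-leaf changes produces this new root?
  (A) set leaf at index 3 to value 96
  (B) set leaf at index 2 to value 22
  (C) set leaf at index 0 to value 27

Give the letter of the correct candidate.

Original leaves: [96, 45, 72, 37]
Target new root: 267
Try each candidate change and compute the resulting root:
Candidate A: set leaf[3] = 96 -> leaves = [96, 45, 72, 96]
  L0: [96, 45, 72, 96]
  L1: h(96,45)=(96*31+45)%997=30 h(72,96)=(72*31+96)%997=334 -> [30, 334]
  L2: h(30,334)=(30*31+334)%997=267 -> [267]
  root = 267 == target 267  ** MATCH **
Candidate B: set leaf[2] = 22 -> leaves = [96, 45, 22, 37]
  L0: [96, 45, 22, 37]
  L1: h(96,45)=(96*31+45)%997=30 h(22,37)=(22*31+37)%997=719 -> [30, 719]
  L2: h(30,719)=(30*31+719)%997=652 -> [652]
  root = 652 != target 267
Candidate C: set leaf[0] = 27 -> leaves = [27, 45, 72, 37]
  L0: [27, 45, 72, 37]
  L1: h(27,45)=(27*31+45)%997=882 h(72,37)=(72*31+37)%997=275 -> [882, 275]
  L2: h(882,275)=(882*31+275)%997=698 -> [698]
  root = 698 != target 267
Candidate A produces the target root.

Answer: A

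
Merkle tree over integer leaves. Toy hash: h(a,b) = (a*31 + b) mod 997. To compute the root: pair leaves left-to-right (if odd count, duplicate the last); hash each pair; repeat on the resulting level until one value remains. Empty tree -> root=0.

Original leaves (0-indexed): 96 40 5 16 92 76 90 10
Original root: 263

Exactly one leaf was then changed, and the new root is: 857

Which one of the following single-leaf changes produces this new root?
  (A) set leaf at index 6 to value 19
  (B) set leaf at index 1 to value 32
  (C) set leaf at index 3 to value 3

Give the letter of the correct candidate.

Answer: C

Derivation:
Original leaves: [96, 40, 5, 16, 92, 76, 90, 10]
Target new root: 857
Try each candidate change and compute the resulting root:
Candidate A: set leaf[6] = 19 -> leaves = [96, 40, 5, 16, 92, 76, 19, 10]
  L0: [96, 40, 5, 16, 92, 76, 19, 10]
  L1: h(96,40)=(96*31+40)%997=25 h(5,16)=(5*31+16)%997=171 h(92,76)=(92*31+76)%997=934 h(19,10)=(19*31+10)%997=599 -> [25, 171, 934, 599]
  L2: h(25,171)=(25*31+171)%997=946 h(934,599)=(934*31+599)%997=640 -> [946, 640]
  L3: h(946,640)=(946*31+640)%997=56 -> [56]
  root = 56 != target 857
Candidate B: set leaf[1] = 32 -> leaves = [96, 32, 5, 16, 92, 76, 90, 10]
  L0: [96, 32, 5, 16, 92, 76, 90, 10]
  L1: h(96,32)=(96*31+32)%997=17 h(5,16)=(5*31+16)%997=171 h(92,76)=(92*31+76)%997=934 h(90,10)=(90*31+10)%997=806 -> [17, 171, 934, 806]
  L2: h(17,171)=(17*31+171)%997=698 h(934,806)=(934*31+806)%997=847 -> [698, 847]
  L3: h(698,847)=(698*31+847)%997=551 -> [551]
  root = 551 != target 857
Candidate C: set leaf[3] = 3 -> leaves = [96, 40, 5, 3, 92, 76, 90, 10]
  L0: [96, 40, 5, 3, 92, 76, 90, 10]
  L1: h(96,40)=(96*31+40)%997=25 h(5,3)=(5*31+3)%997=158 h(92,76)=(92*31+76)%997=934 h(90,10)=(90*31+10)%997=806 -> [25, 158, 934, 806]
  L2: h(25,158)=(25*31+158)%997=933 h(934,806)=(934*31+806)%997=847 -> [933, 847]
  L3: h(933,847)=(933*31+847)%997=857 -> [857]
  root = 857 == target 857  ** MATCH **
Candidate C produces the target root.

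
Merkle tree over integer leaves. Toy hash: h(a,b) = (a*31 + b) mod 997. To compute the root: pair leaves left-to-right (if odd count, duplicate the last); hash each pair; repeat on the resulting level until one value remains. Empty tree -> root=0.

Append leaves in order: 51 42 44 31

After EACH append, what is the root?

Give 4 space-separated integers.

After append 51 (leaves=[51]):
  L0: [51]
  root=51
After append 42 (leaves=[51, 42]):
  L0: [51, 42]
  L1: h(51,42)=(51*31+42)%997=626 -> [626]
  root=626
After append 44 (leaves=[51, 42, 44]):
  L0: [51, 42, 44]
  L1: h(51,42)=(51*31+42)%997=626 h(44,44)=(44*31+44)%997=411 -> [626, 411]
  L2: h(626,411)=(626*31+411)%997=874 -> [874]
  root=874
After append 31 (leaves=[51, 42, 44, 31]):
  L0: [51, 42, 44, 31]
  L1: h(51,42)=(51*31+42)%997=626 h(44,31)=(44*31+31)%997=398 -> [626, 398]
  L2: h(626,398)=(626*31+398)%997=861 -> [861]
  root=861

Answer: 51 626 874 861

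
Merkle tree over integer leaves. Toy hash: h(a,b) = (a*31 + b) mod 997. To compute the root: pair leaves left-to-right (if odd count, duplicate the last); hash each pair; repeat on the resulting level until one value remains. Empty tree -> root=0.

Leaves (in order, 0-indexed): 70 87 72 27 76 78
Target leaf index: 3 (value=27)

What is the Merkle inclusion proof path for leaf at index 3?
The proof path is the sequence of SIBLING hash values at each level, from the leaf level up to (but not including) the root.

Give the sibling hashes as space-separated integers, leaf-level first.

L0 (leaves): [70, 87, 72, 27, 76, 78], target index=3
L1: h(70,87)=(70*31+87)%997=263 [pair 0] h(72,27)=(72*31+27)%997=265 [pair 1] h(76,78)=(76*31+78)%997=440 [pair 2] -> [263, 265, 440]
  Sibling for proof at L0: 72
L2: h(263,265)=(263*31+265)%997=442 [pair 0] h(440,440)=(440*31+440)%997=122 [pair 1] -> [442, 122]
  Sibling for proof at L1: 263
L3: h(442,122)=(442*31+122)%997=863 [pair 0] -> [863]
  Sibling for proof at L2: 122
Root: 863
Proof path (sibling hashes from leaf to root): [72, 263, 122]

Answer: 72 263 122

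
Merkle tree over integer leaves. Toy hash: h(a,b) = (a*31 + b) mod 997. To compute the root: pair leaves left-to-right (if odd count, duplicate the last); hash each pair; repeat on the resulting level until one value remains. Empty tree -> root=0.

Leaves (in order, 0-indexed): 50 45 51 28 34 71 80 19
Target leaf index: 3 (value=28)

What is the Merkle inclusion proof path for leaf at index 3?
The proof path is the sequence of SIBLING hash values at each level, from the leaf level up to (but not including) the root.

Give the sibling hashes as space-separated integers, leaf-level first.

Answer: 51 598 485

Derivation:
L0 (leaves): [50, 45, 51, 28, 34, 71, 80, 19], target index=3
L1: h(50,45)=(50*31+45)%997=598 [pair 0] h(51,28)=(51*31+28)%997=612 [pair 1] h(34,71)=(34*31+71)%997=128 [pair 2] h(80,19)=(80*31+19)%997=505 [pair 3] -> [598, 612, 128, 505]
  Sibling for proof at L0: 51
L2: h(598,612)=(598*31+612)%997=207 [pair 0] h(128,505)=(128*31+505)%997=485 [pair 1] -> [207, 485]
  Sibling for proof at L1: 598
L3: h(207,485)=(207*31+485)%997=920 [pair 0] -> [920]
  Sibling for proof at L2: 485
Root: 920
Proof path (sibling hashes from leaf to root): [51, 598, 485]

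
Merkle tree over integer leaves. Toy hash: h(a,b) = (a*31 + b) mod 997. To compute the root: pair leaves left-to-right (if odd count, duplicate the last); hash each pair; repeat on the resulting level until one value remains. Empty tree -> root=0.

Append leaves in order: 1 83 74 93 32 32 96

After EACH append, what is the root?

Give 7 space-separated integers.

After append 1 (leaves=[1]):
  L0: [1]
  root=1
After append 83 (leaves=[1, 83]):
  L0: [1, 83]
  L1: h(1,83)=(1*31+83)%997=114 -> [114]
  root=114
After append 74 (leaves=[1, 83, 74]):
  L0: [1, 83, 74]
  L1: h(1,83)=(1*31+83)%997=114 h(74,74)=(74*31+74)%997=374 -> [114, 374]
  L2: h(114,374)=(114*31+374)%997=917 -> [917]
  root=917
After append 93 (leaves=[1, 83, 74, 93]):
  L0: [1, 83, 74, 93]
  L1: h(1,83)=(1*31+83)%997=114 h(74,93)=(74*31+93)%997=393 -> [114, 393]
  L2: h(114,393)=(114*31+393)%997=936 -> [936]
  root=936
After append 32 (leaves=[1, 83, 74, 93, 32]):
  L0: [1, 83, 74, 93, 32]
  L1: h(1,83)=(1*31+83)%997=114 h(74,93)=(74*31+93)%997=393 h(32,32)=(32*31+32)%997=27 -> [114, 393, 27]
  L2: h(114,393)=(114*31+393)%997=936 h(27,27)=(27*31+27)%997=864 -> [936, 864]
  L3: h(936,864)=(936*31+864)%997=967 -> [967]
  root=967
After append 32 (leaves=[1, 83, 74, 93, 32, 32]):
  L0: [1, 83, 74, 93, 32, 32]
  L1: h(1,83)=(1*31+83)%997=114 h(74,93)=(74*31+93)%997=393 h(32,32)=(32*31+32)%997=27 -> [114, 393, 27]
  L2: h(114,393)=(114*31+393)%997=936 h(27,27)=(27*31+27)%997=864 -> [936, 864]
  L3: h(936,864)=(936*31+864)%997=967 -> [967]
  root=967
After append 96 (leaves=[1, 83, 74, 93, 32, 32, 96]):
  L0: [1, 83, 74, 93, 32, 32, 96]
  L1: h(1,83)=(1*31+83)%997=114 h(74,93)=(74*31+93)%997=393 h(32,32)=(32*31+32)%997=27 h(96,96)=(96*31+96)%997=81 -> [114, 393, 27, 81]
  L2: h(114,393)=(114*31+393)%997=936 h(27,81)=(27*31+81)%997=918 -> [936, 918]
  L3: h(936,918)=(936*31+918)%997=24 -> [24]
  root=24

Answer: 1 114 917 936 967 967 24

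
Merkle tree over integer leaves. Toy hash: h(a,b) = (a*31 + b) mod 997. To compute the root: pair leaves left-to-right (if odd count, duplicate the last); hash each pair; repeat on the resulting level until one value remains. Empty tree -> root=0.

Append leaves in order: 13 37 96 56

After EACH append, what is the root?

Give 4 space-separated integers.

Answer: 13 440 760 720

Derivation:
After append 13 (leaves=[13]):
  L0: [13]
  root=13
After append 37 (leaves=[13, 37]):
  L0: [13, 37]
  L1: h(13,37)=(13*31+37)%997=440 -> [440]
  root=440
After append 96 (leaves=[13, 37, 96]):
  L0: [13, 37, 96]
  L1: h(13,37)=(13*31+37)%997=440 h(96,96)=(96*31+96)%997=81 -> [440, 81]
  L2: h(440,81)=(440*31+81)%997=760 -> [760]
  root=760
After append 56 (leaves=[13, 37, 96, 56]):
  L0: [13, 37, 96, 56]
  L1: h(13,37)=(13*31+37)%997=440 h(96,56)=(96*31+56)%997=41 -> [440, 41]
  L2: h(440,41)=(440*31+41)%997=720 -> [720]
  root=720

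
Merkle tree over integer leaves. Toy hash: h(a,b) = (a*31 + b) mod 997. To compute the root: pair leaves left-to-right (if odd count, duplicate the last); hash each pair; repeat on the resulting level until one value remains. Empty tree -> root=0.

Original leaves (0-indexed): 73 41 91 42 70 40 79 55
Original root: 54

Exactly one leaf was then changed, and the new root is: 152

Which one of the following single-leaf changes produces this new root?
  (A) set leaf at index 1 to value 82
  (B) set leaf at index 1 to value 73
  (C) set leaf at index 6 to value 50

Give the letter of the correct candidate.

Original leaves: [73, 41, 91, 42, 70, 40, 79, 55]
Target new root: 152
Try each candidate change and compute the resulting root:
Candidate A: set leaf[1] = 82 -> leaves = [73, 82, 91, 42, 70, 40, 79, 55]
  L0: [73, 82, 91, 42, 70, 40, 79, 55]
  L1: h(73,82)=(73*31+82)%997=351 h(91,42)=(91*31+42)%997=869 h(70,40)=(70*31+40)%997=216 h(79,55)=(79*31+55)%997=510 -> [351, 869, 216, 510]
  L2: h(351,869)=(351*31+869)%997=783 h(216,510)=(216*31+510)%997=227 -> [783, 227]
  L3: h(783,227)=(783*31+227)%997=572 -> [572]
  root = 572 != target 152
Candidate B: set leaf[1] = 73 -> leaves = [73, 73, 91, 42, 70, 40, 79, 55]
  L0: [73, 73, 91, 42, 70, 40, 79, 55]
  L1: h(73,73)=(73*31+73)%997=342 h(91,42)=(91*31+42)%997=869 h(70,40)=(70*31+40)%997=216 h(79,55)=(79*31+55)%997=510 -> [342, 869, 216, 510]
  L2: h(342,869)=(342*31+869)%997=504 h(216,510)=(216*31+510)%997=227 -> [504, 227]
  L3: h(504,227)=(504*31+227)%997=896 -> [896]
  root = 896 != target 152
Candidate C: set leaf[6] = 50 -> leaves = [73, 41, 91, 42, 70, 40, 50, 55]
  L0: [73, 41, 91, 42, 70, 40, 50, 55]
  L1: h(73,41)=(73*31+41)%997=310 h(91,42)=(91*31+42)%997=869 h(70,40)=(70*31+40)%997=216 h(50,55)=(50*31+55)%997=608 -> [310, 869, 216, 608]
  L2: h(310,869)=(310*31+869)%997=509 h(216,608)=(216*31+608)%997=325 -> [509, 325]
  L3: h(509,325)=(509*31+325)%997=152 -> [152]
  root = 152 == target 152  ** MATCH **
Candidate C produces the target root.

Answer: C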